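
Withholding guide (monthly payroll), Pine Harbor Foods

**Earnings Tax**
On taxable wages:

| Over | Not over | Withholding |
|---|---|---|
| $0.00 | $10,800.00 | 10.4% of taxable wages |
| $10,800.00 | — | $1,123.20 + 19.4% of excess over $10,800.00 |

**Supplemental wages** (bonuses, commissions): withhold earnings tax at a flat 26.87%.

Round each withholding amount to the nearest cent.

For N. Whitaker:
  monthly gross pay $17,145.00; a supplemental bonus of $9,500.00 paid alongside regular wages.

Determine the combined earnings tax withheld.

$4,906.78

Earnings Tax: taxable = $17,145.00
  $1,123.20 + 19.4% × ($17,145.00 − $10,800.00) = $1,123.20 + 19.4% × $6,345.00 = $2,354.13
Supplemental (26.87% flat on bonus): 26.87% × $9,500.00 = $2,552.65
Total earnings tax: $2,354.13 + $2,552.65 = $4,906.78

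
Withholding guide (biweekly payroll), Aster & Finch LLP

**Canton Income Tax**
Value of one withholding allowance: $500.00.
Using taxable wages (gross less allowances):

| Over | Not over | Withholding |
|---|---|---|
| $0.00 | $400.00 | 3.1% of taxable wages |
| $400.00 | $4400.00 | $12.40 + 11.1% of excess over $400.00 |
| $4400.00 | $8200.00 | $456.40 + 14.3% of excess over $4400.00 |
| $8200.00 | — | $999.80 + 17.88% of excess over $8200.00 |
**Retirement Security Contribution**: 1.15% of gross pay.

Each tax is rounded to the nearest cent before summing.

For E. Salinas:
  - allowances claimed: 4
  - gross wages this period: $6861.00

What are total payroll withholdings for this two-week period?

$601.22

Canton Income Tax: taxable = $6861.00 − 4×$500.00 = $4861.00
  $456.40 + 14.3% × ($4861.00 − $4400.00) = $456.40 + 14.3% × $461.00 = $522.32
Retirement Security Contribution: 1.15% × $6861.00 = $78.90
Total: $522.32 + $78.90 = $601.22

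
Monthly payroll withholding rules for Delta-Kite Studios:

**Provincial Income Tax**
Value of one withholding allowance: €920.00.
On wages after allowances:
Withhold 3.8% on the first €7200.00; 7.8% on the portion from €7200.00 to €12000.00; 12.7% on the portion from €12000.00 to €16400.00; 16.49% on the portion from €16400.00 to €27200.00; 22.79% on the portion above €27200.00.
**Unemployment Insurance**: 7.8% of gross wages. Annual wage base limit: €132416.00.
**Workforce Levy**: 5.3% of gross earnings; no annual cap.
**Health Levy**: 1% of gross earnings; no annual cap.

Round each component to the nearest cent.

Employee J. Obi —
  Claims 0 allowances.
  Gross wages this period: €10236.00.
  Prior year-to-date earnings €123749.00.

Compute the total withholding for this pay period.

Provincial Income Tax: taxable = €10236.00
  €273.60 + 7.8% × (€10236.00 − €7200.00) = €273.60 + 7.8% × €3036.00 = €510.41
Unemployment Insurance: cap €132416.00 − YTD €123749.00 = €8667.00 subject; 7.8% × €8667.00 = €676.03
Workforce Levy: 5.3% × €10236.00 = €542.51
Health Levy: 1% × €10236.00 = €102.36
Total: €510.41 + €676.03 + €542.51 + €102.36 = €1831.31

€1831.31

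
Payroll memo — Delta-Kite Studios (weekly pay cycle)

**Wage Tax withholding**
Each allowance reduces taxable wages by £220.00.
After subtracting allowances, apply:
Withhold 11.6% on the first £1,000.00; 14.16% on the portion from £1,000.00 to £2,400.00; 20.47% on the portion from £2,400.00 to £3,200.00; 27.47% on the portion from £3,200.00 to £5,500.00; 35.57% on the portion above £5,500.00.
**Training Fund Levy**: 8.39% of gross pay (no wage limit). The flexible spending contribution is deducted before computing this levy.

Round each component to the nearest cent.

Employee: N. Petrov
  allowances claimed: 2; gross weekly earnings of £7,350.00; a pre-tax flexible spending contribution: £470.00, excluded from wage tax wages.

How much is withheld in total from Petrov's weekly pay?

£2,021.40

Wage Tax: taxable = £7,350.00 − £470.00 − 2×£220.00 = £6,440.00
  £1,109.81 + 35.57% × (£6,440.00 − £5,500.00) = £1,109.81 + 35.57% × £940.00 = £1,444.17
Training Fund Levy: 8.39% × £6,880.00 = £577.23
Total: £1,444.17 + £577.23 = £2,021.40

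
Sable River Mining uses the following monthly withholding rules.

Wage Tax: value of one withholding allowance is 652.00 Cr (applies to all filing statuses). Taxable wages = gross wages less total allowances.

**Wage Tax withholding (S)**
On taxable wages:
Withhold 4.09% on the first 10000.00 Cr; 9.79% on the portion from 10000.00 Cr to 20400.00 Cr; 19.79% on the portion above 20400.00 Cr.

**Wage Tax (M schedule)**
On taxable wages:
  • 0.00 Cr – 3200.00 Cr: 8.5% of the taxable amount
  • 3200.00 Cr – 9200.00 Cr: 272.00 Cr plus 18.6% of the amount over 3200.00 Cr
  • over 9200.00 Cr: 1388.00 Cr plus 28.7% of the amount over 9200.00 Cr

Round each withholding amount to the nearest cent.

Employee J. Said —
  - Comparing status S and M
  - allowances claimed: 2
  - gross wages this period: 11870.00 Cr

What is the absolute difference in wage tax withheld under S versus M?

1315.63 Cr

Wage Tax (S): taxable = 11870.00 Cr − 2×652.00 Cr = 10566.00 Cr
  409.00 Cr + 9.79% × (10566.00 Cr − 10000.00 Cr) = 409.00 Cr + 9.79% × 566.00 Cr = 464.41 Cr
Wage Tax (M): taxable = 11870.00 Cr − 2×652.00 Cr = 10566.00 Cr
  1388.00 Cr + 28.7% × (10566.00 Cr − 9200.00 Cr) = 1388.00 Cr + 28.7% × 1366.00 Cr = 1780.04 Cr
Difference: |464.41 Cr − 1780.04 Cr| = 1315.63 Cr (higher under M)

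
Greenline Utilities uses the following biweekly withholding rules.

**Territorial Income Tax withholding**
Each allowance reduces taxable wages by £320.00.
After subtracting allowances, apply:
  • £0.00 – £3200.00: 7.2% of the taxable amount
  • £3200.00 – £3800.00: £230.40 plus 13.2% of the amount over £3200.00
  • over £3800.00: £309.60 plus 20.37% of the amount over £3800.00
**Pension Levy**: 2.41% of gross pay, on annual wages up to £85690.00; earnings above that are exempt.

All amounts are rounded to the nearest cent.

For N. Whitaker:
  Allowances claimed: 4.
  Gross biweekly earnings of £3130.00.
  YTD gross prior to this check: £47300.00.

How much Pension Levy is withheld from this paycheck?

£75.43

Pension Levy: 2.41% × £3130.00 = £75.43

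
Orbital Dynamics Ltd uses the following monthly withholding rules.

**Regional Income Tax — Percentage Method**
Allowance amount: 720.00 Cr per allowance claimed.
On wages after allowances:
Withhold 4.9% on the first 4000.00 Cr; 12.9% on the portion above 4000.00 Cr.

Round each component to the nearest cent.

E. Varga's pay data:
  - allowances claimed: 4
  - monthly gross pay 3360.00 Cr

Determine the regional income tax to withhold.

23.52 Cr

Regional Income Tax: taxable = 3360.00 Cr − 4×720.00 Cr = 480.00 Cr
  4.9% × 480.00 Cr = 23.52 Cr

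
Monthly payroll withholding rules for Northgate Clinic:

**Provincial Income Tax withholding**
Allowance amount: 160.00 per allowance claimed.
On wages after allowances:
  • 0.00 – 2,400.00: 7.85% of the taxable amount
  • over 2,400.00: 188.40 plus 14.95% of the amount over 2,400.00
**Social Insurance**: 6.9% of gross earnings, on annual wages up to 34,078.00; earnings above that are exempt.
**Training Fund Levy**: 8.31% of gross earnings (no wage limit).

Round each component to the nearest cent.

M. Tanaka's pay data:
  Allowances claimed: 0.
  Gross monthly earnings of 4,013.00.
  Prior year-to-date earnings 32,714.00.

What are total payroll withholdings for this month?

857.14

Provincial Income Tax: taxable = 4,013.00
  188.40 + 14.95% × (4,013.00 − 2,400.00) = 188.40 + 14.95% × 1,613.00 = 429.54
Social Insurance: cap 34,078.00 − YTD 32,714.00 = 1,364.00 subject; 6.9% × 1,364.00 = 94.12
Training Fund Levy: 8.31% × 4,013.00 = 333.48
Total: 429.54 + 94.12 + 333.48 = 857.14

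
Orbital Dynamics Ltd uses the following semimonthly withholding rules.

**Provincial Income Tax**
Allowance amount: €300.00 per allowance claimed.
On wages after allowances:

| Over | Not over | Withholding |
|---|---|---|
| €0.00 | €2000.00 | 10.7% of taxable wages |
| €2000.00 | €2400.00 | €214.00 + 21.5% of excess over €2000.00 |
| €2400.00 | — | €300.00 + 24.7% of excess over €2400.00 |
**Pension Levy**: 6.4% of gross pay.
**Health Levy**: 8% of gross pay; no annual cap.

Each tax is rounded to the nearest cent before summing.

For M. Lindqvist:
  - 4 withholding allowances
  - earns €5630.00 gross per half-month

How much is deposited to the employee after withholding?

€4017.87

Provincial Income Tax: taxable = €5630.00 − 4×€300.00 = €4430.00
  €300.00 + 24.7% × (€4430.00 − €2400.00) = €300.00 + 24.7% × €2030.00 = €801.41
Pension Levy: 6.4% × €5630.00 = €360.32
Health Levy: 8% × €5630.00 = €450.40
Total withheld: €801.41 + €360.32 + €450.40 = €1612.13
Net pay: €5630.00 − €1612.13 = €4017.87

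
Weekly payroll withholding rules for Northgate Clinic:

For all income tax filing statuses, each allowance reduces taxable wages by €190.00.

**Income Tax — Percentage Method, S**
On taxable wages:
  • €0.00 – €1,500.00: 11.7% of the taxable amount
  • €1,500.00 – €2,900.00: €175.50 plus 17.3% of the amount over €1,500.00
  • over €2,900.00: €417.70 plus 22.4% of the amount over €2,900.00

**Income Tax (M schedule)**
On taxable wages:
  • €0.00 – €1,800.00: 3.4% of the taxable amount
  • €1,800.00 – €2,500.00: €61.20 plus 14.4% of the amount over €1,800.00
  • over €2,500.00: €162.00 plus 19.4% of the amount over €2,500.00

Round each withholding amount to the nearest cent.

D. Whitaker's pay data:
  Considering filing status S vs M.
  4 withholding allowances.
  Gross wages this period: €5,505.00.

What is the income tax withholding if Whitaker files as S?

€830.98

Income Tax (S): taxable = €5,505.00 − 4×€190.00 = €4,745.00
  €417.70 + 22.4% × (€4,745.00 − €2,900.00) = €417.70 + 22.4% × €1,845.00 = €830.98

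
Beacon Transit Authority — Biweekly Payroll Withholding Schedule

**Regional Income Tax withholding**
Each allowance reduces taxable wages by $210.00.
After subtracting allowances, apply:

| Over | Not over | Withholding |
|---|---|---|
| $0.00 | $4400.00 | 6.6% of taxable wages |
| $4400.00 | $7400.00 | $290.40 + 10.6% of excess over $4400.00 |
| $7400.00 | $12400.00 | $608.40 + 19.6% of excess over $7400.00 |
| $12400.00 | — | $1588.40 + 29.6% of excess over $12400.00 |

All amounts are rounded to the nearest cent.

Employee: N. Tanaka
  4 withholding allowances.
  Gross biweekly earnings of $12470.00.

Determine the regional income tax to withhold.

Regional Income Tax: taxable = $12470.00 − 4×$210.00 = $11630.00
  $608.40 + 19.6% × ($11630.00 − $7400.00) = $608.40 + 19.6% × $4230.00 = $1437.48

$1437.48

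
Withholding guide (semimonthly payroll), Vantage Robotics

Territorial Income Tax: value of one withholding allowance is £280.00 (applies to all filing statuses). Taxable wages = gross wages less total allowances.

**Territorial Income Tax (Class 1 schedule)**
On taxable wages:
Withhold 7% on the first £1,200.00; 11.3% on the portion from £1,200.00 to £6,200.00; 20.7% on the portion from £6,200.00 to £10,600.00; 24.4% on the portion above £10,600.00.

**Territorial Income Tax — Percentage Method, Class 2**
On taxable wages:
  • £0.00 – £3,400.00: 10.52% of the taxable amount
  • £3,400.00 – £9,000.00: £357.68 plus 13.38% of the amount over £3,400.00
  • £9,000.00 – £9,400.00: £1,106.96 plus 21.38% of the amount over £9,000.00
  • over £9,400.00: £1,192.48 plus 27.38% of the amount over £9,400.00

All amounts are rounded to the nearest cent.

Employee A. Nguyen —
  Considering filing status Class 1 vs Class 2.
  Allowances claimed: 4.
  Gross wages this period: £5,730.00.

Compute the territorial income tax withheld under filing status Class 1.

£469.33

Territorial Income Tax (Class 1): taxable = £5,730.00 − 4×£280.00 = £4,610.00
  £84.00 + 11.3% × (£4,610.00 − £1,200.00) = £84.00 + 11.3% × £3,410.00 = £469.33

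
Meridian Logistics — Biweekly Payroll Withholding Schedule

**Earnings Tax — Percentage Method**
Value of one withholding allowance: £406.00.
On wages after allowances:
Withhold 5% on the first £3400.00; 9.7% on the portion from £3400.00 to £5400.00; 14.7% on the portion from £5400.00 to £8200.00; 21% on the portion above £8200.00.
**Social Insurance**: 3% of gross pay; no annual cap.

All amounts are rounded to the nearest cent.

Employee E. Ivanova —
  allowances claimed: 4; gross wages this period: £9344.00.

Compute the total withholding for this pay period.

Earnings Tax: taxable = £9344.00 − 4×£406.00 = £7720.00
  £364.00 + 14.7% × (£7720.00 − £5400.00) = £364.00 + 14.7% × £2320.00 = £705.04
Social Insurance: 3% × £9344.00 = £280.32
Total: £705.04 + £280.32 = £985.36

£985.36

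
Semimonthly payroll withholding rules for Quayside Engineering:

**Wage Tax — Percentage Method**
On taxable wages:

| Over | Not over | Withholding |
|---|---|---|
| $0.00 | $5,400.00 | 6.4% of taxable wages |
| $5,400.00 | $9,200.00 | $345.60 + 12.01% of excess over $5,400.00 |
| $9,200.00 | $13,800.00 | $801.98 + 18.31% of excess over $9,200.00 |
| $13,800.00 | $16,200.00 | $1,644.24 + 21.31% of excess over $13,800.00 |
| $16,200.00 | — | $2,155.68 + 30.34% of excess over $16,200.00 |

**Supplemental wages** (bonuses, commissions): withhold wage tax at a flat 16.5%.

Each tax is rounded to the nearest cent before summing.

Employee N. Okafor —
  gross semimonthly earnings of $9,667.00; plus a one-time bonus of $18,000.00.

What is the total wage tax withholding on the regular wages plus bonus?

Wage Tax: taxable = $9,667.00
  $801.98 + 18.31% × ($9,667.00 − $9,200.00) = $801.98 + 18.31% × $467.00 = $887.49
Supplemental (16.5% flat on bonus): 16.5% × $18,000.00 = $2,970.00
Total wage tax: $887.49 + $2,970.00 = $3,857.49

$3,857.49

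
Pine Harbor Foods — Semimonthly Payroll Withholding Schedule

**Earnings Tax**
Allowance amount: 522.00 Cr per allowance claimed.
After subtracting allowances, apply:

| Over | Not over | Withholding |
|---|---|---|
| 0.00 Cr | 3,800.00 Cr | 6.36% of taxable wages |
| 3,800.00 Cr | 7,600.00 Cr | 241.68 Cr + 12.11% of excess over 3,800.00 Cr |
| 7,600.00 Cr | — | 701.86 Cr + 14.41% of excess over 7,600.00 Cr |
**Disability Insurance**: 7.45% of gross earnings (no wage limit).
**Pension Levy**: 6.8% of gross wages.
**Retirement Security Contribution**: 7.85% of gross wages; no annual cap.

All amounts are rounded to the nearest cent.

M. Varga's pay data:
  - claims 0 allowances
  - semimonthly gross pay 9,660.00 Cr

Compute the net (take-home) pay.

Earnings Tax: taxable = 9,660.00 Cr
  701.86 Cr + 14.41% × (9,660.00 Cr − 7,600.00 Cr) = 701.86 Cr + 14.41% × 2,060.00 Cr = 998.71 Cr
Disability Insurance: 7.45% × 9,660.00 Cr = 719.67 Cr
Pension Levy: 6.8% × 9,660.00 Cr = 656.88 Cr
Retirement Security Contribution: 7.85% × 9,660.00 Cr = 758.31 Cr
Total withheld: 998.71 Cr + 719.67 Cr + 656.88 Cr + 758.31 Cr = 3,133.57 Cr
Net pay: 9,660.00 Cr − 3,133.57 Cr = 6,526.43 Cr

6,526.43 Cr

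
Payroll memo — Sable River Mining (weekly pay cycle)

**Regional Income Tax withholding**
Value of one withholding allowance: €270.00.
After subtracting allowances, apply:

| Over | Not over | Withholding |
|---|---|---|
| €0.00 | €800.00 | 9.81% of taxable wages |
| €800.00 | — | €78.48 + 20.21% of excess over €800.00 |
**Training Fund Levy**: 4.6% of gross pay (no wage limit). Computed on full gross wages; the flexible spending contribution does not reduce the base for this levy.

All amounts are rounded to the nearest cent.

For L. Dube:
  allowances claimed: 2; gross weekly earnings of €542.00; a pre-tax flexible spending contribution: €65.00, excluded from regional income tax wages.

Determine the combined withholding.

€24.93

Regional Income Tax: taxable = €542.00 − €65.00 − 2×€270.00 = €-63.00
  Taxable ≤ 0 → €0.00
Training Fund Levy: 4.6% × €542.00 = €24.93
Total: €0.00 + €24.93 = €24.93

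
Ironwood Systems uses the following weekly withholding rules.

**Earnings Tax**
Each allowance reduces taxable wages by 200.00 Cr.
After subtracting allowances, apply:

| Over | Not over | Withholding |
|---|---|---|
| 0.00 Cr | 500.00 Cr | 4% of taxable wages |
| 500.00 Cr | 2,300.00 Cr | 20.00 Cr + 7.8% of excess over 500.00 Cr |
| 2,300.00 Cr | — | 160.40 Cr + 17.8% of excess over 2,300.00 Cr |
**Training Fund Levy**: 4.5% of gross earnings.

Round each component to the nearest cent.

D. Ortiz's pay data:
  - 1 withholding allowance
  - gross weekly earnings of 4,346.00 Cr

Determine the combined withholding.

684.56 Cr

Earnings Tax: taxable = 4,346.00 Cr − 1×200.00 Cr = 4,146.00 Cr
  160.40 Cr + 17.8% × (4,146.00 Cr − 2,300.00 Cr) = 160.40 Cr + 17.8% × 1,846.00 Cr = 488.99 Cr
Training Fund Levy: 4.5% × 4,346.00 Cr = 195.57 Cr
Total: 488.99 Cr + 195.57 Cr = 684.56 Cr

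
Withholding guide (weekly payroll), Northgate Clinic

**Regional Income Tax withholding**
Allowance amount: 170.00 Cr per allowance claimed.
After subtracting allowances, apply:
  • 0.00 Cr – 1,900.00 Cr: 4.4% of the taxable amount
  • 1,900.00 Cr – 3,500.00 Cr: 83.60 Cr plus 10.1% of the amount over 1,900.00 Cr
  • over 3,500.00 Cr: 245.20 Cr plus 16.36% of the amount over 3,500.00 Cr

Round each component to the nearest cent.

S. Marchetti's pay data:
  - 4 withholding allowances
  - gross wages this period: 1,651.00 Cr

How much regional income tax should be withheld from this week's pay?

Regional Income Tax: taxable = 1,651.00 Cr − 4×170.00 Cr = 971.00 Cr
  4.4% × 971.00 Cr = 42.72 Cr

42.72 Cr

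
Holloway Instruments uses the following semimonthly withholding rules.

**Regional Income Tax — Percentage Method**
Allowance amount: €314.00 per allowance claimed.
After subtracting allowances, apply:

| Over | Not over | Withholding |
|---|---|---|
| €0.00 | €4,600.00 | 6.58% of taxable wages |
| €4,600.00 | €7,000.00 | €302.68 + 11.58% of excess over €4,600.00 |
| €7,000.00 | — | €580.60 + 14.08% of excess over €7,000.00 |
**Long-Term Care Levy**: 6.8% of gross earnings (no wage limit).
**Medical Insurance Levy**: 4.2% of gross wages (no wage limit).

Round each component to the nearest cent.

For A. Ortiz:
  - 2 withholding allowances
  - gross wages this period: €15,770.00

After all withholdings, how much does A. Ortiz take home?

Regional Income Tax: taxable = €15,770.00 − 2×€314.00 = €15,142.00
  €580.60 + 14.08% × (€15,142.00 − €7,000.00) = €580.60 + 14.08% × €8,142.00 = €1,726.99
Long-Term Care Levy: 6.8% × €15,770.00 = €1,072.36
Medical Insurance Levy: 4.2% × €15,770.00 = €662.34
Total withheld: €1,726.99 + €1,072.36 + €662.34 = €3,461.69
Net pay: €15,770.00 − €3,461.69 = €12,308.31

€12,308.31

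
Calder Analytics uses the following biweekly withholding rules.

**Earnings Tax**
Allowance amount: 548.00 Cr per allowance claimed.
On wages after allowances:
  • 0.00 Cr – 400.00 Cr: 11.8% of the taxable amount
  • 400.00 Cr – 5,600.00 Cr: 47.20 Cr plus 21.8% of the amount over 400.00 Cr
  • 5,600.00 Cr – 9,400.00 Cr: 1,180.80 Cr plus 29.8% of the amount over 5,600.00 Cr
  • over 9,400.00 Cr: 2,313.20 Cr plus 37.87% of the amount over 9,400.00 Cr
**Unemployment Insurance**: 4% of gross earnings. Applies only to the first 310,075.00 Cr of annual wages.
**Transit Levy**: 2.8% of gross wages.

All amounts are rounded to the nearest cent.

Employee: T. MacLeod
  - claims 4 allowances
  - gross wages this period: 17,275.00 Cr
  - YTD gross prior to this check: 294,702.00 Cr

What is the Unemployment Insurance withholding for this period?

Unemployment Insurance: cap 310,075.00 Cr − YTD 294,702.00 Cr = 15,373.00 Cr subject; 4% × 15,373.00 Cr = 614.92 Cr

614.92 Cr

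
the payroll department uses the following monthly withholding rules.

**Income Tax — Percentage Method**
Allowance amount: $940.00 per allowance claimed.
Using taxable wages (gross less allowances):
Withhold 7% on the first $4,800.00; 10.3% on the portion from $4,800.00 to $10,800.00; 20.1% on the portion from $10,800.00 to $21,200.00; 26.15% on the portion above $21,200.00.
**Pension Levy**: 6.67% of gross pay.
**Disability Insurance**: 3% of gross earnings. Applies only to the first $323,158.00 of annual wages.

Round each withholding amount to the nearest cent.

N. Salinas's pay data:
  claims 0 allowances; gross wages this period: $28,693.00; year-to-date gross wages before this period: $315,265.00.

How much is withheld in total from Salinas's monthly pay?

$7,154.43

Income Tax: taxable = $28,693.00
  $3,044.40 + 26.15% × ($28,693.00 − $21,200.00) = $3,044.40 + 26.15% × $7,493.00 = $5,003.82
Pension Levy: 6.67% × $28,693.00 = $1,913.82
Disability Insurance: cap $323,158.00 − YTD $315,265.00 = $7,893.00 subject; 3% × $7,893.00 = $236.79
Total: $5,003.82 + $1,913.82 + $236.79 = $7,154.43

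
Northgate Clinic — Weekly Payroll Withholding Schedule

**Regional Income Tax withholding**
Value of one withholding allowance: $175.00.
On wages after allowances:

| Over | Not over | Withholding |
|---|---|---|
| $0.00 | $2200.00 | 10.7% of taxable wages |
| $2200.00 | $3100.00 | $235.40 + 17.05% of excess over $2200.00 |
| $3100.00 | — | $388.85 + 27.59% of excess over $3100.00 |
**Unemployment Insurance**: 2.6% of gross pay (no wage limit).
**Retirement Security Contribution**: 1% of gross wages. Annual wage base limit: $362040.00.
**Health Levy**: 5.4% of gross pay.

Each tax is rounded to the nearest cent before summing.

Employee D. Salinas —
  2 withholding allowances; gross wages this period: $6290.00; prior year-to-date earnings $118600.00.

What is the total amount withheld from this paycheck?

Regional Income Tax: taxable = $6290.00 − 2×$175.00 = $5940.00
  $388.85 + 27.59% × ($5940.00 − $3100.00) = $388.85 + 27.59% × $2840.00 = $1172.41
Unemployment Insurance: 2.6% × $6290.00 = $163.54
Retirement Security Contribution: 1% × $6290.00 = $62.90
Health Levy: 5.4% × $6290.00 = $339.66
Total: $1172.41 + $163.54 + $62.90 + $339.66 = $1738.51

$1738.51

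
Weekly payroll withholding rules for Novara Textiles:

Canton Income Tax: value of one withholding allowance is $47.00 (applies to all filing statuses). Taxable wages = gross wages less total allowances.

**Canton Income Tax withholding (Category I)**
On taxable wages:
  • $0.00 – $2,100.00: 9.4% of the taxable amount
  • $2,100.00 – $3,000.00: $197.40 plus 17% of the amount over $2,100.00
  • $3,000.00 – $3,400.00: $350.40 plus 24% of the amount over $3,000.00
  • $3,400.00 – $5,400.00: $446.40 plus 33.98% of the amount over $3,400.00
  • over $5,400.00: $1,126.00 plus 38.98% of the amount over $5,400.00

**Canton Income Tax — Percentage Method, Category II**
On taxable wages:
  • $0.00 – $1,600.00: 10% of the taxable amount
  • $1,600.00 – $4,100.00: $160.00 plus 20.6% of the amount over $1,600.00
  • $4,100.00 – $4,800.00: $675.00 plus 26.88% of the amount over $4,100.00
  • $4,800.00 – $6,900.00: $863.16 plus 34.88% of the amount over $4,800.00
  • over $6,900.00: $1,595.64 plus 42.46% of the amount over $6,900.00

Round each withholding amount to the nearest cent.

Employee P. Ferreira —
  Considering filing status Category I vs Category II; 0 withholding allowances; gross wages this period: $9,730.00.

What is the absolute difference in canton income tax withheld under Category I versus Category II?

$16.57

Canton Income Tax (Category I): taxable = $9,730.00
  $1,126.00 + 38.98% × ($9,730.00 − $5,400.00) = $1,126.00 + 38.98% × $4,330.00 = $2,813.83
Canton Income Tax (Category II): taxable = $9,730.00
  $1,595.64 + 42.46% × ($9,730.00 − $6,900.00) = $1,595.64 + 42.46% × $2,830.00 = $2,797.26
Difference: |$2,813.83 − $2,797.26| = $16.57 (higher under Category I)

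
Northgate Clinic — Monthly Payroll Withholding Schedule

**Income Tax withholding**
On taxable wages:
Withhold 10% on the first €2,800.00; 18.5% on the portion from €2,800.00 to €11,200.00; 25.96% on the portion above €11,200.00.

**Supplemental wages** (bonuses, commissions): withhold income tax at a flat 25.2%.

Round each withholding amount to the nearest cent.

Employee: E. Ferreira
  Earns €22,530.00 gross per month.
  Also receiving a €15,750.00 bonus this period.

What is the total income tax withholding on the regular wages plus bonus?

Income Tax: taxable = €22,530.00
  €1,834.00 + 25.96% × (€22,530.00 − €11,200.00) = €1,834.00 + 25.96% × €11,330.00 = €4,775.27
Supplemental (25.2% flat on bonus): 25.2% × €15,750.00 = €3,969.00
Total income tax: €4,775.27 + €3,969.00 = €8,744.27

€8,744.27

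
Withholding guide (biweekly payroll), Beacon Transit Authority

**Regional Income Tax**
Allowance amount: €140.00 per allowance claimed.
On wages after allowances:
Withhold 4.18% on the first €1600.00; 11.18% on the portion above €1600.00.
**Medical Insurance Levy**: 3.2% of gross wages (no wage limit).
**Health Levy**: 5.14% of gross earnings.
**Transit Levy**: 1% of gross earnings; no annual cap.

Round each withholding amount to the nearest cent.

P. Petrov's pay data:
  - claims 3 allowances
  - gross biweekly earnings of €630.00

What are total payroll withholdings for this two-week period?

Regional Income Tax: taxable = €630.00 − 3×€140.00 = €210.00
  4.18% × €210.00 = €8.78
Medical Insurance Levy: 3.2% × €630.00 = €20.16
Health Levy: 5.14% × €630.00 = €32.38
Transit Levy: 1% × €630.00 = €6.30
Total: €8.78 + €20.16 + €32.38 + €6.30 = €67.62

€67.62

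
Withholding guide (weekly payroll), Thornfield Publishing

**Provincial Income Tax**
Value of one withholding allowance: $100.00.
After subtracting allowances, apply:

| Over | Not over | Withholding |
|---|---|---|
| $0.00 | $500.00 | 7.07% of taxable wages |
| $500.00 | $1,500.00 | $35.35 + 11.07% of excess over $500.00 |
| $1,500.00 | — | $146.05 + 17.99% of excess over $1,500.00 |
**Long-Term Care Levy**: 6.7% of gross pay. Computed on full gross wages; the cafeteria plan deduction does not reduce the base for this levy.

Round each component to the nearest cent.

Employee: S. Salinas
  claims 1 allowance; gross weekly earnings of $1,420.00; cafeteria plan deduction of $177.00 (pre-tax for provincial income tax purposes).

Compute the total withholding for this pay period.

$201.67

Provincial Income Tax: taxable = $1,420.00 − $177.00 − 1×$100.00 = $1,143.00
  $35.35 + 11.07% × ($1,143.00 − $500.00) = $35.35 + 11.07% × $643.00 = $106.53
Long-Term Care Levy: 6.7% × $1,420.00 = $95.14
Total: $106.53 + $95.14 = $201.67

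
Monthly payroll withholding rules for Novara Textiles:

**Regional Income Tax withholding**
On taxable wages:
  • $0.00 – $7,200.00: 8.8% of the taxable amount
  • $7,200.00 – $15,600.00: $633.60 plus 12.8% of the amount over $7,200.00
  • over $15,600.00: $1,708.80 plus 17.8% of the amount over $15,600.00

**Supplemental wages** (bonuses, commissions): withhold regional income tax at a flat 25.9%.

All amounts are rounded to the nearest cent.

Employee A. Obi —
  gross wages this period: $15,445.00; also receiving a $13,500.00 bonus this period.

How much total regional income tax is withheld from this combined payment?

$5,185.46

Regional Income Tax: taxable = $15,445.00
  $633.60 + 12.8% × ($15,445.00 − $7,200.00) = $633.60 + 12.8% × $8,245.00 = $1,688.96
Supplemental (25.9% flat on bonus): 25.9% × $13,500.00 = $3,496.50
Total regional income tax: $1,688.96 + $3,496.50 = $5,185.46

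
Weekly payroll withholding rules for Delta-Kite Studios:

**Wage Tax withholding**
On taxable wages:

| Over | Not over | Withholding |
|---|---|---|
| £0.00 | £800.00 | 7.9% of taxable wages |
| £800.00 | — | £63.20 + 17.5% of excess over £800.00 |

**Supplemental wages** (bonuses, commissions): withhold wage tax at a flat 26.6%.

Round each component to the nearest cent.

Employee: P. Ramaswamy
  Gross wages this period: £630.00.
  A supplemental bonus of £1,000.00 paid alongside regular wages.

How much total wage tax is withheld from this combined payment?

Wage Tax: taxable = £630.00
  7.9% × £630.00 = £49.77
Supplemental (26.6% flat on bonus): 26.6% × £1,000.00 = £266.00
Total wage tax: £49.77 + £266.00 = £315.77

£315.77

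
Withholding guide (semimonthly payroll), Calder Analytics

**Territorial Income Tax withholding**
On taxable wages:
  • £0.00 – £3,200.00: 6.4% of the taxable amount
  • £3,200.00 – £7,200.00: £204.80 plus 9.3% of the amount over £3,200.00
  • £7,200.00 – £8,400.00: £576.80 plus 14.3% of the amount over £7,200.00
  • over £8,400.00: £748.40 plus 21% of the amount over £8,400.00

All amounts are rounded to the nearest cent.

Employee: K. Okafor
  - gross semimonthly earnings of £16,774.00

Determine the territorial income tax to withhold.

£2,506.94

Territorial Income Tax: taxable = £16,774.00
  £748.40 + 21% × (£16,774.00 − £8,400.00) = £748.40 + 21% × £8,374.00 = £2,506.94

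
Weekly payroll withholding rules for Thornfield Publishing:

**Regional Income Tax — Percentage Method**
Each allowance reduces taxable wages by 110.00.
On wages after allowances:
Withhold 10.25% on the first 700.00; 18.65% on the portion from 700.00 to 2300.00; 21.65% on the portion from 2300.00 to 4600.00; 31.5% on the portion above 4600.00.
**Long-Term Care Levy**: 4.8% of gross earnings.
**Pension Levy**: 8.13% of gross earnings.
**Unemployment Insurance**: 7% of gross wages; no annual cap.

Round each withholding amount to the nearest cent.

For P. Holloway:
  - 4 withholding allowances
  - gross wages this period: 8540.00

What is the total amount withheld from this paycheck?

3672.62

Regional Income Tax: taxable = 8540.00 − 4×110.00 = 8100.00
  868.10 + 31.5% × (8100.00 − 4600.00) = 868.10 + 31.5% × 3500.00 = 1970.60
Long-Term Care Levy: 4.8% × 8540.00 = 409.92
Pension Levy: 8.13% × 8540.00 = 694.30
Unemployment Insurance: 7% × 8540.00 = 597.80
Total: 1970.60 + 409.92 + 694.30 + 597.80 = 3672.62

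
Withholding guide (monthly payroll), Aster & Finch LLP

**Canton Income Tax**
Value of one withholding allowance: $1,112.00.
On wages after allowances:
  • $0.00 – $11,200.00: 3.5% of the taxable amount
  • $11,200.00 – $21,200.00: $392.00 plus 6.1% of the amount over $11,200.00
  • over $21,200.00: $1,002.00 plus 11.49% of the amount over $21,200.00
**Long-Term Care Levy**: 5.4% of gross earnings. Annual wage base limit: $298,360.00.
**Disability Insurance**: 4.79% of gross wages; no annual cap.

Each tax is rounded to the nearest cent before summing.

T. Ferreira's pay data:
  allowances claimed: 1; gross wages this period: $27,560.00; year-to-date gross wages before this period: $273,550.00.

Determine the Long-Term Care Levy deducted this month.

Long-Term Care Levy: cap $298,360.00 − YTD $273,550.00 = $24,810.00 subject; 5.4% × $24,810.00 = $1,339.74

$1,339.74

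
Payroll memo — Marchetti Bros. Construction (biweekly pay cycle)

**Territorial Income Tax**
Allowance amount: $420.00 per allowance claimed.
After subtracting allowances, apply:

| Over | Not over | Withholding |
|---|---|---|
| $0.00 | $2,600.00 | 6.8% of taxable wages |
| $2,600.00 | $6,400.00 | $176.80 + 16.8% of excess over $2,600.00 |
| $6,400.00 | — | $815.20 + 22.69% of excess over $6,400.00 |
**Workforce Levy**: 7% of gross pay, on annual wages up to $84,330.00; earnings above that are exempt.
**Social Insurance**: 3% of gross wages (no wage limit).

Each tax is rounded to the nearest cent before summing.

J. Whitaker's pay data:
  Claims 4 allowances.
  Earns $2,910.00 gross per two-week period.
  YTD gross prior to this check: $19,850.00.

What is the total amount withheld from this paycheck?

Territorial Income Tax: taxable = $2,910.00 − 4×$420.00 = $1,230.00
  6.8% × $1,230.00 = $83.64
Workforce Levy: 7% × $2,910.00 = $203.70
Social Insurance: 3% × $2,910.00 = $87.30
Total: $83.64 + $203.70 + $87.30 = $374.64

$374.64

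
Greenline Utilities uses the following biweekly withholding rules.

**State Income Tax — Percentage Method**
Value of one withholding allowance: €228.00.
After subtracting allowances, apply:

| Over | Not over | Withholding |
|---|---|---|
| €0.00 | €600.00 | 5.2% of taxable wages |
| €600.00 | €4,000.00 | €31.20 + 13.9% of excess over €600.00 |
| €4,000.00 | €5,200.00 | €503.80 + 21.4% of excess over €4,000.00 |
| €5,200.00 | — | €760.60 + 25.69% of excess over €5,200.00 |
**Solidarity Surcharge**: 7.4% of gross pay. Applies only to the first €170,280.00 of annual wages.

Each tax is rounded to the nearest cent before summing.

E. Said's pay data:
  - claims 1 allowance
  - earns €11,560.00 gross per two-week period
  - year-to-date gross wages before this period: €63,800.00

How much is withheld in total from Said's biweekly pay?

State Income Tax: taxable = €11,560.00 − 1×€228.00 = €11,332.00
  €760.60 + 25.69% × (€11,332.00 − €5,200.00) = €760.60 + 25.69% × €6,132.00 = €2,335.91
Solidarity Surcharge: 7.4% × €11,560.00 = €855.44
Total: €2,335.91 + €855.44 = €3,191.35

€3,191.35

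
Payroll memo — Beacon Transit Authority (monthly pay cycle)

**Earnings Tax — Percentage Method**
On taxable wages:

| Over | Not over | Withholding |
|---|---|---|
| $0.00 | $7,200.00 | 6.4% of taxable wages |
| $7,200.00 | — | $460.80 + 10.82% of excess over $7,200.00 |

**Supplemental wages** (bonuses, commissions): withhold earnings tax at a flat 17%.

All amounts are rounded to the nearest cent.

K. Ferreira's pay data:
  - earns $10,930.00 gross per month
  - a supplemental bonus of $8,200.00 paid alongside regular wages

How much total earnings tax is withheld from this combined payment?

$2,258.39

Earnings Tax: taxable = $10,930.00
  $460.80 + 10.82% × ($10,930.00 − $7,200.00) = $460.80 + 10.82% × $3,730.00 = $864.39
Supplemental (17% flat on bonus): 17% × $8,200.00 = $1,394.00
Total earnings tax: $864.39 + $1,394.00 = $2,258.39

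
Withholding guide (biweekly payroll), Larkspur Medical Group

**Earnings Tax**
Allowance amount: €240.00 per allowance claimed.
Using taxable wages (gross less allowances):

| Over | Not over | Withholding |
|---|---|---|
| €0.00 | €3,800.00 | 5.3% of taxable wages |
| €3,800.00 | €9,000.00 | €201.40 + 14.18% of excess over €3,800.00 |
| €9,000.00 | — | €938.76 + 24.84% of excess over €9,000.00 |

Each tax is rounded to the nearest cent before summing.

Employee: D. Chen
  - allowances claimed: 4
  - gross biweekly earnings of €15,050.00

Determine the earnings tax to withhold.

€2,203.12

Earnings Tax: taxable = €15,050.00 − 4×€240.00 = €14,090.00
  €938.76 + 24.84% × (€14,090.00 − €9,000.00) = €938.76 + 24.84% × €5,090.00 = €2,203.12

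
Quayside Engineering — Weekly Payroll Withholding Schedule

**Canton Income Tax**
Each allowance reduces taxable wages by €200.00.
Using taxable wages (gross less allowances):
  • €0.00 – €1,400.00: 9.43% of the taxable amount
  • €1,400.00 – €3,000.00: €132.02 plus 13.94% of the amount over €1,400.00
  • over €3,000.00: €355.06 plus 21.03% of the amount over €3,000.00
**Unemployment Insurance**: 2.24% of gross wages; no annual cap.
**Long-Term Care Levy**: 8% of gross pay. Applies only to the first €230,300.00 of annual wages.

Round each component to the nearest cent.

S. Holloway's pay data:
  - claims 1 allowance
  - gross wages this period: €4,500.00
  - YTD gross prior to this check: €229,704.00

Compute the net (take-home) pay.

€3,723.07

Canton Income Tax: taxable = €4,500.00 − 1×€200.00 = €4,300.00
  €355.06 + 21.03% × (€4,300.00 − €3,000.00) = €355.06 + 21.03% × €1,300.00 = €628.45
Unemployment Insurance: 2.24% × €4,500.00 = €100.80
Long-Term Care Levy: cap €230,300.00 − YTD €229,704.00 = €596.00 subject; 8% × €596.00 = €47.68
Total withheld: €628.45 + €100.80 + €47.68 = €776.93
Net pay: €4,500.00 − €776.93 = €3,723.07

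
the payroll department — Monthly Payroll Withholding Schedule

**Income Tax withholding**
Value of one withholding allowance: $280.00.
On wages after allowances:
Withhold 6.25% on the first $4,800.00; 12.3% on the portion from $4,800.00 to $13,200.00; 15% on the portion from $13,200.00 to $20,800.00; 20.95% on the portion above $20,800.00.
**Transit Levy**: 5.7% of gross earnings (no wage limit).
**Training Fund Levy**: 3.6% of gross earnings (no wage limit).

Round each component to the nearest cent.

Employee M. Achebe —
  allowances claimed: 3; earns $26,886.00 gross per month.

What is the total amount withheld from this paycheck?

Income Tax: taxable = $26,886.00 − 3×$280.00 = $26,046.00
  $2,473.20 + 20.95% × ($26,046.00 − $20,800.00) = $2,473.20 + 20.95% × $5,246.00 = $3,572.24
Transit Levy: 5.7% × $26,886.00 = $1,532.50
Training Fund Levy: 3.6% × $26,886.00 = $967.90
Total: $3,572.24 + $1,532.50 + $967.90 = $6,072.64

$6,072.64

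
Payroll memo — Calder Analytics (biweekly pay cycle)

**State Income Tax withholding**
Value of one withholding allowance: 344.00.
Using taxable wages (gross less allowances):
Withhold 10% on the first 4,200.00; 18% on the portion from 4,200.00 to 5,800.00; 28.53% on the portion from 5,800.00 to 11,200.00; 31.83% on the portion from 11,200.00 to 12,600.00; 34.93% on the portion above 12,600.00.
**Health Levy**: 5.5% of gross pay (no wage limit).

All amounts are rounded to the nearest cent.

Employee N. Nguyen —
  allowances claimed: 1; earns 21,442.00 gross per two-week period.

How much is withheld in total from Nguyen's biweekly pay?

State Income Tax: taxable = 21,442.00 − 1×344.00 = 21,098.00
  2,694.24 + 34.93% × (21,098.00 − 12,600.00) = 2,694.24 + 34.93% × 8,498.00 = 5,662.59
Health Levy: 5.5% × 21,442.00 = 1,179.31
Total: 5,662.59 + 1,179.31 = 6,841.90

6,841.90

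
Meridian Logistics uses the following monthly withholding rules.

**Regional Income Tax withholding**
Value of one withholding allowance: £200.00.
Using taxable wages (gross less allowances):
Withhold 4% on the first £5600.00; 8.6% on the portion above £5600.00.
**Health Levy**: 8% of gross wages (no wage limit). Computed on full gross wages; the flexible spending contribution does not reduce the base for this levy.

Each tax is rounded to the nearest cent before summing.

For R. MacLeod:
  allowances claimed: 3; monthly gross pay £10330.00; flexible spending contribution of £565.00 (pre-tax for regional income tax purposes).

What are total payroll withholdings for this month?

Regional Income Tax: taxable = £10330.00 − £565.00 − 3×£200.00 = £9165.00
  £224.00 + 8.6% × (£9165.00 − £5600.00) = £224.00 + 8.6% × £3565.00 = £530.59
Health Levy: 8% × £10330.00 = £826.40
Total: £530.59 + £826.40 = £1356.99

£1356.99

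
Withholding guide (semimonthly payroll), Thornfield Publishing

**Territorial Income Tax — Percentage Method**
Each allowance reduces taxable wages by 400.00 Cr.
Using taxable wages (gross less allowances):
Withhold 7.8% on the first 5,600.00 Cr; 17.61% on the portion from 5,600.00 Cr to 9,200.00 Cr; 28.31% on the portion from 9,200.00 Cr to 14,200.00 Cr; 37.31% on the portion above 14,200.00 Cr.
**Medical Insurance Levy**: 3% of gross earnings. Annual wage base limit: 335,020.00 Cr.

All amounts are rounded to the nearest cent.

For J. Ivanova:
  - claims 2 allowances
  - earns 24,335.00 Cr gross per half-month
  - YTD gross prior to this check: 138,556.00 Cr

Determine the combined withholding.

Territorial Income Tax: taxable = 24,335.00 Cr − 2×400.00 Cr = 23,535.00 Cr
  2,486.26 Cr + 37.31% × (23,535.00 Cr − 14,200.00 Cr) = 2,486.26 Cr + 37.31% × 9,335.00 Cr = 5,969.15 Cr
Medical Insurance Levy: 3% × 24,335.00 Cr = 730.05 Cr
Total: 5,969.15 Cr + 730.05 Cr = 6,699.20 Cr

6,699.20 Cr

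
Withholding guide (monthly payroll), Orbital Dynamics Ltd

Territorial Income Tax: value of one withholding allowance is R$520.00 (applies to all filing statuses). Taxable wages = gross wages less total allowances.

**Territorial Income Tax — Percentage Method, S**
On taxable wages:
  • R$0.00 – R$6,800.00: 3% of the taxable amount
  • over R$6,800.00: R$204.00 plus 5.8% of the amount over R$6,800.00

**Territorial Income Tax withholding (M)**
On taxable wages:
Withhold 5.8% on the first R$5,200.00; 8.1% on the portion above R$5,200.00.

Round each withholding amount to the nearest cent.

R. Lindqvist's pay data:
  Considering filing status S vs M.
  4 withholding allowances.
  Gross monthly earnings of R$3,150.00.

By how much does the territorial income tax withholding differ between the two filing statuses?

R$29.96

Territorial Income Tax (S): taxable = R$3,150.00 − 4×R$520.00 = R$1,070.00
  3% × R$1,070.00 = R$32.10
Territorial Income Tax (M): taxable = R$3,150.00 − 4×R$520.00 = R$1,070.00
  5.8% × R$1,070.00 = R$62.06
Difference: |R$32.10 − R$62.06| = R$29.96 (higher under M)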